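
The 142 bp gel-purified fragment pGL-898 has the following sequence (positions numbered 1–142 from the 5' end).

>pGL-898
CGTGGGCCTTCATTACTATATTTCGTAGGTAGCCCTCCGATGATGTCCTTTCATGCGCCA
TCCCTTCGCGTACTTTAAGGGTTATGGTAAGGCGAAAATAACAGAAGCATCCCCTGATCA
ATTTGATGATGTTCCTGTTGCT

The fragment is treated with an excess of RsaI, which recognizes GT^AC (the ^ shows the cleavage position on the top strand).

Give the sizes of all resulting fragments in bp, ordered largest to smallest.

71, 71 bp

The RsaI site (GTAC) starts at position 70.
RsaI cuts after base 2 of each site, so after position 71.
Linear molecule, 1 cut → 2 fragments:
  1–71 → 71 bp
  72–142 → 71 bp
Sorted largest to smallest: 71, 71 bp.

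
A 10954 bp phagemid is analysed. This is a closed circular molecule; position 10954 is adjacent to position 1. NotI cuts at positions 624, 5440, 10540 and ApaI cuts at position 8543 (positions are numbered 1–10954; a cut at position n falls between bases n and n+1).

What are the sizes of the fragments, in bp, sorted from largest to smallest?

4816, 3103, 1997, 1038 bp

Combined cut positions (sorted): 624, 5440, 8543, 10540.
Circular molecule, 4 cuts → 4 fragments:
  5440 − 624 = 4816 bp
  8543 − 5440 = 3103 bp
  10540 − 8543 = 1997 bp
  wrap: 10954 − 10540 + 624 = 1038 bp
Sorted largest to smallest: 4816, 3103, 1997, 1038 bp.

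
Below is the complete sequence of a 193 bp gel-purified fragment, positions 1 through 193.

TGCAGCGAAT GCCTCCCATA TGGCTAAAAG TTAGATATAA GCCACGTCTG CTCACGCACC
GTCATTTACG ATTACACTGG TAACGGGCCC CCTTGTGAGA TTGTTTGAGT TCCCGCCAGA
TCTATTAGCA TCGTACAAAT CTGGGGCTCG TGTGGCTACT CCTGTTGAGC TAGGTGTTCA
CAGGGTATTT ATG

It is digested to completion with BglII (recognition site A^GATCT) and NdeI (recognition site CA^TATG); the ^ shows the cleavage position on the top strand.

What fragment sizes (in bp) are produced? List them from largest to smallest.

100, 75, 18 bp

The BglII site (AGATCT) starts at position 118.
BglII cuts after the first base of each site, so after position 118.
The NdeI site (CATATG) starts at position 17.
NdeI cuts after base 2 of each site, so after position 18.
Combined cut positions: 18, 118.
Linear molecule, 2 cuts → 3 fragments:
  1–18 → 18 bp
  19–118 → 100 bp
  119–193 → 75 bp
Sorted largest to smallest: 100, 75, 18 bp.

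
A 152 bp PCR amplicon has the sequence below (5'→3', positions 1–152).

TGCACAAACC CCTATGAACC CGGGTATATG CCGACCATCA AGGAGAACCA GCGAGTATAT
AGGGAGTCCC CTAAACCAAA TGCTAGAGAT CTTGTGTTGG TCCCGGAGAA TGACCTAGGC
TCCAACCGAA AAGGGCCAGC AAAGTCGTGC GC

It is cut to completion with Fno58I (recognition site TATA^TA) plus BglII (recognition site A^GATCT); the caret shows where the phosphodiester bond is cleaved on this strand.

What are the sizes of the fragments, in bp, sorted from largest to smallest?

65, 59, 28 bp

The Fno58I site (TATATA) starts at position 56.
Fno58I cuts after base 4 of each site, so after position 59.
The BglII site (AGATCT) starts at position 87.
BglII cuts after the first base of each site, so after position 87.
Combined cut positions: 59, 87.
Linear molecule, 2 cuts → 3 fragments:
  1–59 → 59 bp
  60–87 → 28 bp
  88–152 → 65 bp
Sorted largest to smallest: 65, 59, 28 bp.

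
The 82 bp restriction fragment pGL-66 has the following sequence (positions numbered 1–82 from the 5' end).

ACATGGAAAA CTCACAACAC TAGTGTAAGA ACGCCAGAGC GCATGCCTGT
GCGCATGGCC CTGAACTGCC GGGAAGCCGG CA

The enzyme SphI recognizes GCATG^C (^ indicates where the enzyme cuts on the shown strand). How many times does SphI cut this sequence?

1

GCATGC occurs starting at position 41.
SphI cuts at 1 site.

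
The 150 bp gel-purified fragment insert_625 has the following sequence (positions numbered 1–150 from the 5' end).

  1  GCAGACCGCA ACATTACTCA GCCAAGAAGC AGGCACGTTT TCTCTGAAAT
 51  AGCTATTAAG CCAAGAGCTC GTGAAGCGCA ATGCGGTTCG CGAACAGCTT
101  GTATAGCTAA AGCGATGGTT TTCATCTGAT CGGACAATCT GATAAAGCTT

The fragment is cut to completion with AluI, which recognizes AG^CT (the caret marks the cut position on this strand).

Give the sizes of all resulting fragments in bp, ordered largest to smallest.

AluI sites (AGCT) start at positions 51, 66, 96, 105, 146.
AluI cuts after base 2 of each site, so after positions 52, 67, 97, 106, 147.
Linear molecule, 5 cuts → 6 fragments:
  1–52 → 52 bp
  53–67 → 15 bp
  68–97 → 30 bp
  98–106 → 9 bp
  107–147 → 41 bp
  148–150 → 3 bp
Sorted largest to smallest: 52, 41, 30, 15, 9, 3 bp.

52, 41, 30, 15, 9, 3 bp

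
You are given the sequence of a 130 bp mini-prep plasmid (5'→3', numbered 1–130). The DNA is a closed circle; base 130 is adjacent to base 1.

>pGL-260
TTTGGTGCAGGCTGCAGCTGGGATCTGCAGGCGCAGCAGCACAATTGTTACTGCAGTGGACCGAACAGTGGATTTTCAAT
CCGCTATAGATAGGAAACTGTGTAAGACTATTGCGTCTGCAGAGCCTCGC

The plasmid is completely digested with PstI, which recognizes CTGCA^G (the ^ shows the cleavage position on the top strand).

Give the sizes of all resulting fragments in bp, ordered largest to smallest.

66, 26, 25, 13 bp

PstI sites (CTGCAG) start at positions 12, 25, 51, 117.
PstI cuts after base 5 of each site (before the last base), so after positions 16, 29, 55, 121.
Circular molecule, 4 cuts → 4 fragments:
  17–29 → 13 bp
  30–55 → 26 bp
  56–121 → 66 bp
  122–130 then 1–16 → 9 + 16 = 25 bp
Sorted largest to smallest: 66, 26, 25, 13 bp.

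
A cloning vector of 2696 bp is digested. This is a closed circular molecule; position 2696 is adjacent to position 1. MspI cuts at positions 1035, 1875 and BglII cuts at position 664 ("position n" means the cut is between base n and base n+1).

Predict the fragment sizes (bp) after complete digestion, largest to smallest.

1485, 840, 371 bp

Combined cut positions (sorted): 664, 1035, 1875.
Circular molecule, 3 cuts → 3 fragments:
  1035 − 664 = 371 bp
  1875 − 1035 = 840 bp
  wrap: 2696 − 1875 + 664 = 1485 bp
Sorted largest to smallest: 1485, 840, 371 bp.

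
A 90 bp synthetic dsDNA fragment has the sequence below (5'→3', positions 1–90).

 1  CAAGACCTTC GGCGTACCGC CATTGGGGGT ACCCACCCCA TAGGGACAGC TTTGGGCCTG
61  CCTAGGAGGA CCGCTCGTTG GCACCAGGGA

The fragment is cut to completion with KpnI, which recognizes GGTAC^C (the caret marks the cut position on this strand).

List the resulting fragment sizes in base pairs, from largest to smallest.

58, 32 bp

The KpnI site (GGTACC) starts at position 28.
KpnI cuts after base 5 of each site (before the last base), so after position 32.
Linear molecule, 1 cut → 2 fragments:
  1–32 → 32 bp
  33–90 → 58 bp
Sorted largest to smallest: 58, 32 bp.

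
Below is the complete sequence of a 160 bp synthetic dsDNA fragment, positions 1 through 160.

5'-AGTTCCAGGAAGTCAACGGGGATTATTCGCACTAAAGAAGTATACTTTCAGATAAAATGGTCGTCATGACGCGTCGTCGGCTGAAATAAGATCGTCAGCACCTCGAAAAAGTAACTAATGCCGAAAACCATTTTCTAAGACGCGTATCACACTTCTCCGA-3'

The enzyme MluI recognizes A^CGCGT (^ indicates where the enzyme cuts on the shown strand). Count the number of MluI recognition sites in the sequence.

ACGCGT occurs starting at positions 69, 140.
MluI cuts at 2 sites.

2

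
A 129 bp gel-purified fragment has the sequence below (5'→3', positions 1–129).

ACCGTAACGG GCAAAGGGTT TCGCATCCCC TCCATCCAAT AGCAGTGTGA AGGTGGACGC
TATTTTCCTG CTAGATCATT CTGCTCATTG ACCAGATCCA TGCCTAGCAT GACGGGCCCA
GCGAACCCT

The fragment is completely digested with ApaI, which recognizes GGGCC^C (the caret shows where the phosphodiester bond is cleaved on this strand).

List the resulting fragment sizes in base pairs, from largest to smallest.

The ApaI site (GGGCCC) starts at position 114.
ApaI cuts after base 5 of each site (before the last base), so after position 118.
Linear molecule, 1 cut → 2 fragments:
  1–118 → 118 bp
  119–129 → 11 bp
Sorted largest to smallest: 118, 11 bp.

118, 11 bp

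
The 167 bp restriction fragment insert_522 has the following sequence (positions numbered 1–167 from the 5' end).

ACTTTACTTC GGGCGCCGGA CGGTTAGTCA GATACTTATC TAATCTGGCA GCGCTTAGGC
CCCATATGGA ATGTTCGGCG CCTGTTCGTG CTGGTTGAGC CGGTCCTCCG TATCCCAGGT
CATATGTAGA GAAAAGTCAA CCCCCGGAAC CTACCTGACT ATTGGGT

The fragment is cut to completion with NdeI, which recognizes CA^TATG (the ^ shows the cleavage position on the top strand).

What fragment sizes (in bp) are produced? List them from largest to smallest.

64, 58, 45 bp

NdeI sites (CATATG) start at positions 63, 121.
NdeI cuts after base 2 of each site, so after positions 64, 122.
Linear molecule, 2 cuts → 3 fragments:
  1–64 → 64 bp
  65–122 → 58 bp
  123–167 → 45 bp
Sorted largest to smallest: 64, 58, 45 bp.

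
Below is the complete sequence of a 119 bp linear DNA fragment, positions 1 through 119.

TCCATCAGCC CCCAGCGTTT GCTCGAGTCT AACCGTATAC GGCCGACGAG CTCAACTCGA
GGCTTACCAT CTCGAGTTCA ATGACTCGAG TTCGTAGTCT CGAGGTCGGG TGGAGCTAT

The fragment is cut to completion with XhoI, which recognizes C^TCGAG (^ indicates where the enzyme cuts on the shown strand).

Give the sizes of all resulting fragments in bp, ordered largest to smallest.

34, 22, 20, 15, 14, 14 bp

XhoI sites (CTCGAG) start at positions 22, 56, 71, 85, 99.
XhoI cuts after the first base of each site, so after positions 22, 56, 71, 85, 99.
Linear molecule, 5 cuts → 6 fragments:
  1–22 → 22 bp
  23–56 → 34 bp
  57–71 → 15 bp
  72–85 → 14 bp
  86–99 → 14 bp
  100–119 → 20 bp
Sorted largest to smallest: 34, 22, 20, 15, 14, 14 bp.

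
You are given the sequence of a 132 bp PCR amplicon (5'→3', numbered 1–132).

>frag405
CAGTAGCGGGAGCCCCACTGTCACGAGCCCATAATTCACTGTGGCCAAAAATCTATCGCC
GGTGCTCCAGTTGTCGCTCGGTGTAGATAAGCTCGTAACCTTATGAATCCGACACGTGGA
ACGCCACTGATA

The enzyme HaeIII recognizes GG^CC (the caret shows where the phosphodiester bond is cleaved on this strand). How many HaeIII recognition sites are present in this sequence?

1

GGCC occurs starting at position 43.
HaeIII cuts at 1 site.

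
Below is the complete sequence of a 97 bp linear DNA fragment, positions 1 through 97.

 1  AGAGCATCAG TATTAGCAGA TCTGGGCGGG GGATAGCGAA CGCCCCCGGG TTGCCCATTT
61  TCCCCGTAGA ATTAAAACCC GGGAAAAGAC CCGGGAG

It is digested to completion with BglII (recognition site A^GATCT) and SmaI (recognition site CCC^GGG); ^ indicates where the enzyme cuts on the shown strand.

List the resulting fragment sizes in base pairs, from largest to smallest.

33, 29, 18, 12, 5 bp

The BglII site (AGATCT) starts at position 18.
BglII cuts after the first base of each site, so after position 18.
SmaI sites (CCCGGG) start at positions 45, 78, 90.
SmaI cuts after base 3 of each site, so after positions 47, 80, 92.
Combined cut positions: 18, 47, 80, 92.
Linear molecule, 4 cuts → 5 fragments:
  1–18 → 18 bp
  19–47 → 29 bp
  48–80 → 33 bp
  81–92 → 12 bp
  93–97 → 5 bp
Sorted largest to smallest: 33, 29, 18, 12, 5 bp.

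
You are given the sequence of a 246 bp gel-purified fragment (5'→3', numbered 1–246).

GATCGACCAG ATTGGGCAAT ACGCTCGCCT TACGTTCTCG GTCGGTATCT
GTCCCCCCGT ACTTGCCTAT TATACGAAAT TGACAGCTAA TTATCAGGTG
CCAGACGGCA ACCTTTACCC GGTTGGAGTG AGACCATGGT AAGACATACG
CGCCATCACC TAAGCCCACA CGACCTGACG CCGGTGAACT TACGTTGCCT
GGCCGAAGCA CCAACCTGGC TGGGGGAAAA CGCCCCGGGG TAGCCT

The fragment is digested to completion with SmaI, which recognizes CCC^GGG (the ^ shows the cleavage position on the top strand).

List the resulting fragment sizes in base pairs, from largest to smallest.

The SmaI site (CCCGGG) starts at position 234.
SmaI cuts after base 3 of each site, so after position 236.
Linear molecule, 1 cut → 2 fragments:
  1–236 → 236 bp
  237–246 → 10 bp
Sorted largest to smallest: 236, 10 bp.

236, 10 bp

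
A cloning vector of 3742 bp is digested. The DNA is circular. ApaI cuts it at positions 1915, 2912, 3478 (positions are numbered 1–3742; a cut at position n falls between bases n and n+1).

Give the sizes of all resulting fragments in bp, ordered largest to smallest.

2179, 997, 566 bp

Circular molecule, 3 cuts → 3 fragments:
  2912 − 1915 = 997 bp
  3478 − 2912 = 566 bp
  wrap: 3742 − 3478 + 1915 = 2179 bp
Sorted largest to smallest: 2179, 997, 566 bp.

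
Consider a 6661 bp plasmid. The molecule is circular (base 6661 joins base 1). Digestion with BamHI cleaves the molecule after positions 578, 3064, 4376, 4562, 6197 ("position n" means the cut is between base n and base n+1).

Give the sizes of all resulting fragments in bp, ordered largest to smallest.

2486, 1635, 1312, 1042, 186 bp

Circular molecule, 5 cuts → 5 fragments:
  3064 − 578 = 2486 bp
  4376 − 3064 = 1312 bp
  4562 − 4376 = 186 bp
  6197 − 4562 = 1635 bp
  wrap: 6661 − 6197 + 578 = 1042 bp
Sorted largest to smallest: 2486, 1635, 1312, 1042, 186 bp.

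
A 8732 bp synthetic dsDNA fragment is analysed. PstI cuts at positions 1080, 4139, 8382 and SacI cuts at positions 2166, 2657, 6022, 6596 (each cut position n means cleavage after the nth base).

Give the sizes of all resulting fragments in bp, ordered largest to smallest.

1883, 1786, 1482, 1086, 1080, 574, 491, 350 bp

Combined cut positions (sorted): 1080, 2166, 2657, 4139, 6022, 6596, 8382.
Linear molecule, 7 cuts → 8 fragments:
  1080 − 0 = 1080 bp
  2166 − 1080 = 1086 bp
  2657 − 2166 = 491 bp
  4139 − 2657 = 1482 bp
  6022 − 4139 = 1883 bp
  6596 − 6022 = 574 bp
  8382 − 6596 = 1786 bp
  8732 − 8382 = 350 bp
Sorted largest to smallest: 1883, 1786, 1482, 1086, 1080, 574, 491, 350 bp.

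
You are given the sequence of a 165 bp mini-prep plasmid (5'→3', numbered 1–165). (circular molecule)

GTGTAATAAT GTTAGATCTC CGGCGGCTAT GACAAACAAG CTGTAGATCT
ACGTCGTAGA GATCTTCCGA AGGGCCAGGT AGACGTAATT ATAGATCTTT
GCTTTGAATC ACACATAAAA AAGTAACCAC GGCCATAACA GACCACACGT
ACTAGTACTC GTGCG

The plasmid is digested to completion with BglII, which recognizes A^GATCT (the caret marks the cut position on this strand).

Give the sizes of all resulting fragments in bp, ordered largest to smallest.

86, 33, 31, 15 bp

BglII sites (AGATCT) start at positions 14, 45, 60, 93.
BglII cuts after the first base of each site, so after positions 14, 45, 60, 93.
Circular molecule, 4 cuts → 4 fragments:
  15–45 → 31 bp
  46–60 → 15 bp
  61–93 → 33 bp
  94–165 then 1–14 → 72 + 14 = 86 bp
Sorted largest to smallest: 86, 33, 31, 15 bp.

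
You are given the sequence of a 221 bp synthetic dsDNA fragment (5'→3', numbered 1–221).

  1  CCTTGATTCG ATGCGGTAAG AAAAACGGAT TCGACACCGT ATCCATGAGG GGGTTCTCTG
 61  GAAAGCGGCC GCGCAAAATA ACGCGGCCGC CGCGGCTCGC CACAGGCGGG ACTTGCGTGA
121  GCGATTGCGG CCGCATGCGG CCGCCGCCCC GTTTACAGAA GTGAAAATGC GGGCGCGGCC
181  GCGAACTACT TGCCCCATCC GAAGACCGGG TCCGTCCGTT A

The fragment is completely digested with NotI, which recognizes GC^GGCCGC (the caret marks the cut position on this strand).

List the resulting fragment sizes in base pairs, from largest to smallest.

NotI sites (GCGGCCGC) start at positions 65, 83, 127, 137, 175.
NotI cuts after base 2 of each site, so after positions 66, 84, 128, 138, 176.
Linear molecule, 5 cuts → 6 fragments:
  1–66 → 66 bp
  67–84 → 18 bp
  85–128 → 44 bp
  129–138 → 10 bp
  139–176 → 38 bp
  177–221 → 45 bp
Sorted largest to smallest: 66, 45, 44, 38, 18, 10 bp.

66, 45, 44, 38, 18, 10 bp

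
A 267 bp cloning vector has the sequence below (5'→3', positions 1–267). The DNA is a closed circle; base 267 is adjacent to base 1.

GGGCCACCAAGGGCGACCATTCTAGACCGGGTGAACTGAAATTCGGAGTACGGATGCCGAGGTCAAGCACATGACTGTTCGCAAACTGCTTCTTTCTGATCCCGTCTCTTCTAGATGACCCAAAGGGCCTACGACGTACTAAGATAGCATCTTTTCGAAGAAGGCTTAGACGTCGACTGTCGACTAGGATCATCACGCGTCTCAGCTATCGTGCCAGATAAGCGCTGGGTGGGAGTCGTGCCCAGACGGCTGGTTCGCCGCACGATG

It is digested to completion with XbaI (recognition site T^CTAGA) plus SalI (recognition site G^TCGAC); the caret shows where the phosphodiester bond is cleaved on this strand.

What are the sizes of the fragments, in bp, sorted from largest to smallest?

109, 89, 62, 7 bp

XbaI sites (TCTAGA) start at positions 21, 110.
XbaI cuts after the first base of each site, so after positions 21, 110.
SalI sites (GTCGAC) start at positions 172, 179.
SalI cuts after the first base of each site, so after positions 172, 179.
Combined cut positions: 21, 110, 172, 179.
Circular molecule, 4 cuts → 4 fragments:
  22–110 → 89 bp
  111–172 → 62 bp
  173–179 → 7 bp
  180–267 then 1–21 → 88 + 21 = 109 bp
Sorted largest to smallest: 109, 89, 62, 7 bp.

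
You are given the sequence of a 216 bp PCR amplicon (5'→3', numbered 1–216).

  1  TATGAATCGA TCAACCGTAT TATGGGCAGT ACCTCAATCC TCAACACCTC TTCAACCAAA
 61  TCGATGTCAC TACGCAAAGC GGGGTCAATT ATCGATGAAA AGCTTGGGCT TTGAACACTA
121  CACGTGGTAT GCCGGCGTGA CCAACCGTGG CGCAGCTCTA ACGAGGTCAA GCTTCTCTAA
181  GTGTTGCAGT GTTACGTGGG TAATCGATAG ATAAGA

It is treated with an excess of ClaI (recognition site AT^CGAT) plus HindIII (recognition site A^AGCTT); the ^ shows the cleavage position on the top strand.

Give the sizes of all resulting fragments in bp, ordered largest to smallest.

ClaI sites (ATCGAT) start at positions 6, 60, 91, 203.
ClaI cuts after base 2 of each site, so after positions 7, 61, 92, 204.
HindIII sites (AAGCTT) start at positions 100, 169.
HindIII cuts after the first base of each site, so after positions 100, 169.
Combined cut positions: 7, 61, 92, 100, 169, 204.
Linear molecule, 6 cuts → 7 fragments:
  1–7 → 7 bp
  8–61 → 54 bp
  62–92 → 31 bp
  93–100 → 8 bp
  101–169 → 69 bp
  170–204 → 35 bp
  205–216 → 12 bp
Sorted largest to smallest: 69, 54, 35, 31, 12, 8, 7 bp.

69, 54, 35, 31, 12, 8, 7 bp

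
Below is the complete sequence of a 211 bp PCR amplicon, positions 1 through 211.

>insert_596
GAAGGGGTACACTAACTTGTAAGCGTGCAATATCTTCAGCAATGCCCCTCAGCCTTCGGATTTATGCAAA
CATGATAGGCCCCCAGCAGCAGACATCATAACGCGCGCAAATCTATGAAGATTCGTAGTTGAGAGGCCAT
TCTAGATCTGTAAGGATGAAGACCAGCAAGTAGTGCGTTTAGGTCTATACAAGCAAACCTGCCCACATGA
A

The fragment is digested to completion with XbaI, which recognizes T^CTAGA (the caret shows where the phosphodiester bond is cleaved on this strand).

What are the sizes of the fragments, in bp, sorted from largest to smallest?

141, 70 bp

The XbaI site (TCTAGA) starts at position 141.
XbaI cuts after the first base of each site, so after position 141.
Linear molecule, 1 cut → 2 fragments:
  1–141 → 141 bp
  142–211 → 70 bp
Sorted largest to smallest: 141, 70 bp.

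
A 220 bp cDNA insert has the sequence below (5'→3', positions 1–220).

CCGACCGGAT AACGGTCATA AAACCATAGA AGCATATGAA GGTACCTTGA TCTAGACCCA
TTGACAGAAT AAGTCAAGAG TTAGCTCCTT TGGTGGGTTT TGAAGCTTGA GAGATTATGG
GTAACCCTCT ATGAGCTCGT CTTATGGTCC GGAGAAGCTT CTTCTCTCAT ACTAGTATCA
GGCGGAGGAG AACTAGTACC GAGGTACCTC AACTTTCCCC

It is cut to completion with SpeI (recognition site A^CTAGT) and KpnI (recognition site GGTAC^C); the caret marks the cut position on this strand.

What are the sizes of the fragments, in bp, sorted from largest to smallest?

SpeI sites (ACTAGT) start at positions 171, 192.
SpeI cuts after the first base of each site, so after positions 171, 192.
KpnI sites (GGTACC) start at positions 41, 203.
KpnI cuts after base 5 of each site (before the last base), so after positions 45, 207.
Combined cut positions: 45, 171, 192, 207.
Linear molecule, 4 cuts → 5 fragments:
  1–45 → 45 bp
  46–171 → 126 bp
  172–192 → 21 bp
  193–207 → 15 bp
  208–220 → 13 bp
Sorted largest to smallest: 126, 45, 21, 15, 13 bp.

126, 45, 21, 15, 13 bp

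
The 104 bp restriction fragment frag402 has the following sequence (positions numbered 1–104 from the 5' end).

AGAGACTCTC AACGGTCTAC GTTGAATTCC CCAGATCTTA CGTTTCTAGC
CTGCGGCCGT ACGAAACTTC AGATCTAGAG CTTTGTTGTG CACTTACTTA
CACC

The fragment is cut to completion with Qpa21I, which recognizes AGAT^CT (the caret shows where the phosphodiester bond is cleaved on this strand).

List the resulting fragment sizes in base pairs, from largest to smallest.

Qpa21I sites (AGATCT) start at positions 33, 71.
Qpa21I cuts after base 4 of each site, so after positions 36, 74.
Linear molecule, 2 cuts → 3 fragments:
  1–36 → 36 bp
  37–74 → 38 bp
  75–104 → 30 bp
Sorted largest to smallest: 38, 36, 30 bp.

38, 36, 30 bp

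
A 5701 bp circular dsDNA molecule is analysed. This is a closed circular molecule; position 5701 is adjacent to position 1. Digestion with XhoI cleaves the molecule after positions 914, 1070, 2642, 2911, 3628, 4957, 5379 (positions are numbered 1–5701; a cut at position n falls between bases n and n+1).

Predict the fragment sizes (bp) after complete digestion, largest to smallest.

1572, 1329, 1236, 717, 422, 269, 156 bp

Circular molecule, 7 cuts → 7 fragments:
  1070 − 914 = 156 bp
  2642 − 1070 = 1572 bp
  2911 − 2642 = 269 bp
  3628 − 2911 = 717 bp
  4957 − 3628 = 1329 bp
  5379 − 4957 = 422 bp
  wrap: 5701 − 5379 + 914 = 1236 bp
Sorted largest to smallest: 1572, 1329, 1236, 717, 422, 269, 156 bp.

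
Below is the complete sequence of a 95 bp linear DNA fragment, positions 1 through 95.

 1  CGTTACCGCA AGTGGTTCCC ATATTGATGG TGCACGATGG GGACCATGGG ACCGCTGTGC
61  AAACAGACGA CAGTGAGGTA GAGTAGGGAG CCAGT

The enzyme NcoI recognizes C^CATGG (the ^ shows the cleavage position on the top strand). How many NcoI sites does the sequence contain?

CCATGG occurs starting at position 44.
NcoI cuts at 1 site.

1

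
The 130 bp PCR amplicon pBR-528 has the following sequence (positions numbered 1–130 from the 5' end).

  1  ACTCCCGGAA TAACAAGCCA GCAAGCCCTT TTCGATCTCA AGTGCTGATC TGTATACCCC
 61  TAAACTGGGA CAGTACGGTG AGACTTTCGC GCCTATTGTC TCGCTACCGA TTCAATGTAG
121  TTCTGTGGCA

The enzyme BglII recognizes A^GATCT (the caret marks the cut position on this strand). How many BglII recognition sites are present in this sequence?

0

No occurrence of AGATCT is present in the sequence.
BglII does not cut: 0 sites.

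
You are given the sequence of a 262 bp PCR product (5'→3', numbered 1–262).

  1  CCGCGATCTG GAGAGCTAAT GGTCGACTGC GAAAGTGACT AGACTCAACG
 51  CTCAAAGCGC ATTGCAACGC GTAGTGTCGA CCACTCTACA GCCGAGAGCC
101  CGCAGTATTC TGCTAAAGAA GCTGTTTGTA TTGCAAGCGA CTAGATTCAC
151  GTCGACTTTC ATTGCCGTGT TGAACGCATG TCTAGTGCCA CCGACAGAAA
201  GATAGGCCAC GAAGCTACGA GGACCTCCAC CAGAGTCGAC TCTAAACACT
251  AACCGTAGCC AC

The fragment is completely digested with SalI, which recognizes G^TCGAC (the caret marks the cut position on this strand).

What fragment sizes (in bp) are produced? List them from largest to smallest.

SalI sites (GTCGAC) start at positions 22, 76, 151, 235.
SalI cuts after the first base of each site, so after positions 22, 76, 151, 235.
Linear molecule, 4 cuts → 5 fragments:
  1–22 → 22 bp
  23–76 → 54 bp
  77–151 → 75 bp
  152–235 → 84 bp
  236–262 → 27 bp
Sorted largest to smallest: 84, 75, 54, 27, 22 bp.

84, 75, 54, 27, 22 bp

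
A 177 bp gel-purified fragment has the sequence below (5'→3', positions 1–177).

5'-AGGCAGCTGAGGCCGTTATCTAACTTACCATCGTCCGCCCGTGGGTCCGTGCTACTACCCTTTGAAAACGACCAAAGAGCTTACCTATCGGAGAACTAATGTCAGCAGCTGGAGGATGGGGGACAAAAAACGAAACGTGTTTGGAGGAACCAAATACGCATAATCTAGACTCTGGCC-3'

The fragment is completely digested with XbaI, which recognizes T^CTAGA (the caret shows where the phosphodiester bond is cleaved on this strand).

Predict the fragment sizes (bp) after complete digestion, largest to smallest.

164, 13 bp

The XbaI site (TCTAGA) starts at position 164.
XbaI cuts after the first base of each site, so after position 164.
Linear molecule, 1 cut → 2 fragments:
  1–164 → 164 bp
  165–177 → 13 bp
Sorted largest to smallest: 164, 13 bp.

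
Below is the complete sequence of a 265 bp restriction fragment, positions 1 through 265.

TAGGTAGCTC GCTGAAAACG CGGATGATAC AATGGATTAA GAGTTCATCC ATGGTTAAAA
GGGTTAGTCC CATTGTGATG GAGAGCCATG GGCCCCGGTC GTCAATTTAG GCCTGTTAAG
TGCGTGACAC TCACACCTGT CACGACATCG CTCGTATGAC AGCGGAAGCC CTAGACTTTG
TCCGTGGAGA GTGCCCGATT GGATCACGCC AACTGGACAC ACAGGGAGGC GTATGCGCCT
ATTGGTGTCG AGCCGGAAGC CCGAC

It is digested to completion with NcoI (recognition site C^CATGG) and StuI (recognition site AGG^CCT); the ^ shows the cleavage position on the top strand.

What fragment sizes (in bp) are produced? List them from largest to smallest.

NcoI sites (CCATGG) start at positions 49, 86.
NcoI cuts after the first base of each site, so after positions 49, 86.
The StuI site (AGGCCT) starts at position 109.
StuI cuts after base 3 of each site, so after position 111.
Combined cut positions: 49, 86, 111.
Linear molecule, 3 cuts → 4 fragments:
  1–49 → 49 bp
  50–86 → 37 bp
  87–111 → 25 bp
  112–265 → 154 bp
Sorted largest to smallest: 154, 49, 37, 25 bp.

154, 49, 37, 25 bp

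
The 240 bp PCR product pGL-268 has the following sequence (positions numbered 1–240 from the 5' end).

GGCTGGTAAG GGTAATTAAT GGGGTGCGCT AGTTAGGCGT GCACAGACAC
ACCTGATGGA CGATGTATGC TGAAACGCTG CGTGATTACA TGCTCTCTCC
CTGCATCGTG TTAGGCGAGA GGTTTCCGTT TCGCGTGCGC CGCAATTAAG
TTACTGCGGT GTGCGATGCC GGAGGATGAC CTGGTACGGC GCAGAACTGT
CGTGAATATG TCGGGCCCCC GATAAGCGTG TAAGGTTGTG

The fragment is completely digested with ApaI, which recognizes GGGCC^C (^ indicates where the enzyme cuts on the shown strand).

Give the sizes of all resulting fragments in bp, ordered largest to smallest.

The ApaI site (GGGCCC) starts at position 213.
ApaI cuts after base 5 of each site (before the last base), so after position 217.
Linear molecule, 1 cut → 2 fragments:
  1–217 → 217 bp
  218–240 → 23 bp
Sorted largest to smallest: 217, 23 bp.

217, 23 bp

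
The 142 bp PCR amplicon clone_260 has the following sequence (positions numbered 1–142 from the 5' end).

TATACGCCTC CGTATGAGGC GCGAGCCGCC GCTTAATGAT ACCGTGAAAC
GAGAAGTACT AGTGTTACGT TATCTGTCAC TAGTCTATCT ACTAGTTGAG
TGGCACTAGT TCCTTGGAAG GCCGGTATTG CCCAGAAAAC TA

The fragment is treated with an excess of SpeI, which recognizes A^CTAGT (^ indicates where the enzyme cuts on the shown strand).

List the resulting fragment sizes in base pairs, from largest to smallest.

58, 37, 21, 14, 12 bp

SpeI sites (ACTAGT) start at positions 58, 79, 91, 105.
SpeI cuts after the first base of each site, so after positions 58, 79, 91, 105.
Linear molecule, 4 cuts → 5 fragments:
  1–58 → 58 bp
  59–79 → 21 bp
  80–91 → 12 bp
  92–105 → 14 bp
  106–142 → 37 bp
Sorted largest to smallest: 58, 37, 21, 14, 12 bp.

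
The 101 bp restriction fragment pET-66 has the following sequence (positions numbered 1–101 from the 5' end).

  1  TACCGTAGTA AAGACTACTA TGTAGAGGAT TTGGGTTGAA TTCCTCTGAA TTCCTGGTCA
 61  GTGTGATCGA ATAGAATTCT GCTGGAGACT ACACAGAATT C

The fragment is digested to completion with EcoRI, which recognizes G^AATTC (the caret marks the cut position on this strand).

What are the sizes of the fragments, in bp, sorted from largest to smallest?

EcoRI sites (GAATTC) start at positions 38, 48, 74, 96.
EcoRI cuts after the first base of each site, so after positions 38, 48, 74, 96.
Linear molecule, 4 cuts → 5 fragments:
  1–38 → 38 bp
  39–48 → 10 bp
  49–74 → 26 bp
  75–96 → 22 bp
  97–101 → 5 bp
Sorted largest to smallest: 38, 26, 22, 10, 5 bp.

38, 26, 22, 10, 5 bp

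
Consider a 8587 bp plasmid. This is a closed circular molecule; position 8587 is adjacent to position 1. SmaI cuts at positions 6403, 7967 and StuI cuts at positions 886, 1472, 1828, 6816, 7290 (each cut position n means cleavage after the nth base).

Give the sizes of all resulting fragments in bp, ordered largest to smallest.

4575, 1506, 677, 586, 474, 413, 356 bp

Combined cut positions (sorted): 886, 1472, 1828, 6403, 6816, 7290, 7967.
Circular molecule, 7 cuts → 7 fragments:
  1472 − 886 = 586 bp
  1828 − 1472 = 356 bp
  6403 − 1828 = 4575 bp
  6816 − 6403 = 413 bp
  7290 − 6816 = 474 bp
  7967 − 7290 = 677 bp
  wrap: 8587 − 7967 + 886 = 1506 bp
Sorted largest to smallest: 4575, 1506, 677, 586, 474, 413, 356 bp.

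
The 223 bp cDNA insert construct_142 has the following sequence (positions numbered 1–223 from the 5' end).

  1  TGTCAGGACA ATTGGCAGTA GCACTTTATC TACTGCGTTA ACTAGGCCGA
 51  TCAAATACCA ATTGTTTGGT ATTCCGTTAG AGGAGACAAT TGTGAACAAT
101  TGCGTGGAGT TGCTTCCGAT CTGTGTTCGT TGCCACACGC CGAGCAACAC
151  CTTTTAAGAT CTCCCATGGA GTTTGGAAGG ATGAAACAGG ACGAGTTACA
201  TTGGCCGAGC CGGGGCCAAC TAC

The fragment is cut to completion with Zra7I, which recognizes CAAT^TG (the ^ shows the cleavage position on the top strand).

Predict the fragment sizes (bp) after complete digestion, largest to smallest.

123, 50, 28, 12, 10 bp

Zra7I sites (CAATTG) start at positions 9, 59, 87, 97.
Zra7I cuts after base 4 of each site, so after positions 12, 62, 90, 100.
Linear molecule, 4 cuts → 5 fragments:
  1–12 → 12 bp
  13–62 → 50 bp
  63–90 → 28 bp
  91–100 → 10 bp
  101–223 → 123 bp
Sorted largest to smallest: 123, 50, 28, 12, 10 bp.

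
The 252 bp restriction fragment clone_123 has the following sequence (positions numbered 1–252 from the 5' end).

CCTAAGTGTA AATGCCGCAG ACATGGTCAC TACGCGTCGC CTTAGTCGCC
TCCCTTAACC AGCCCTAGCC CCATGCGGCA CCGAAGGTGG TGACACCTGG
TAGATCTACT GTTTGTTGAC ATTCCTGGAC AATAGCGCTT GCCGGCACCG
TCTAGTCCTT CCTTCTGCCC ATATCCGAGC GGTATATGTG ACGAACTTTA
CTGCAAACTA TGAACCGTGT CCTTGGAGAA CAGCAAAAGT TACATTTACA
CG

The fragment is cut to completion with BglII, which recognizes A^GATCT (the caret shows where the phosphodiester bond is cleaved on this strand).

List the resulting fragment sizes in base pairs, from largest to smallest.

The BglII site (AGATCT) starts at position 102.
BglII cuts after the first base of each site, so after position 102.
Linear molecule, 1 cut → 2 fragments:
  1–102 → 102 bp
  103–252 → 150 bp
Sorted largest to smallest: 150, 102 bp.

150, 102 bp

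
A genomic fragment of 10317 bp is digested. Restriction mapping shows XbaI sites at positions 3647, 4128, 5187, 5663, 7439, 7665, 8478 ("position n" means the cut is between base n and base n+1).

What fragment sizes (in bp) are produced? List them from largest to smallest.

Linear molecule, 7 cuts → 8 fragments:
  3647 − 0 = 3647 bp
  4128 − 3647 = 481 bp
  5187 − 4128 = 1059 bp
  5663 − 5187 = 476 bp
  7439 − 5663 = 1776 bp
  7665 − 7439 = 226 bp
  8478 − 7665 = 813 bp
  10317 − 8478 = 1839 bp
Sorted largest to smallest: 3647, 1839, 1776, 1059, 813, 481, 476, 226 bp.

3647, 1839, 1776, 1059, 813, 481, 476, 226 bp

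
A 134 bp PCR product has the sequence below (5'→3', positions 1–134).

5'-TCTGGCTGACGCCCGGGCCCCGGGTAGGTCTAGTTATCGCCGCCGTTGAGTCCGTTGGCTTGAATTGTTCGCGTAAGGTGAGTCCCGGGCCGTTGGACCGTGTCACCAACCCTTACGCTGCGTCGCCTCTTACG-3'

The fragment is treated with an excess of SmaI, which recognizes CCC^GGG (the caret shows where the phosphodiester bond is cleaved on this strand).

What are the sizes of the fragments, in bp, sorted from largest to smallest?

SmaI sites (CCCGGG) start at positions 12, 19, 84.
SmaI cuts after base 3 of each site, so after positions 14, 21, 86.
Linear molecule, 3 cuts → 4 fragments:
  1–14 → 14 bp
  15–21 → 7 bp
  22–86 → 65 bp
  87–134 → 48 bp
Sorted largest to smallest: 65, 48, 14, 7 bp.

65, 48, 14, 7 bp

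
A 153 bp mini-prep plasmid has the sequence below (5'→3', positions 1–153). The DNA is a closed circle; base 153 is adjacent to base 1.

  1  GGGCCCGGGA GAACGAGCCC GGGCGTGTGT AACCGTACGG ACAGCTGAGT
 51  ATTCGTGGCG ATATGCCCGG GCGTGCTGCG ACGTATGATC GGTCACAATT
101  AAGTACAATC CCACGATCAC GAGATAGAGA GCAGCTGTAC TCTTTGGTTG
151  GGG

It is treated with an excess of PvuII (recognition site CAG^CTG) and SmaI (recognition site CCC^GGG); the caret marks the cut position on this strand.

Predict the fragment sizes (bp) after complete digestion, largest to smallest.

PvuII sites (CAGCTG) start at positions 42, 132.
PvuII cuts after base 3 of each site, so after positions 44, 134.
SmaI sites (CCCGGG) start at positions 4, 18, 66.
SmaI cuts after base 3 of each site, so after positions 6, 20, 68.
Combined cut positions: 6, 20, 44, 68, 134.
Circular molecule, 5 cuts → 5 fragments:
  7–20 → 14 bp
  21–44 → 24 bp
  45–68 → 24 bp
  69–134 → 66 bp
  135–153 then 1–6 → 19 + 6 = 25 bp
Sorted largest to smallest: 66, 25, 24, 24, 14 bp.

66, 25, 24, 24, 14 bp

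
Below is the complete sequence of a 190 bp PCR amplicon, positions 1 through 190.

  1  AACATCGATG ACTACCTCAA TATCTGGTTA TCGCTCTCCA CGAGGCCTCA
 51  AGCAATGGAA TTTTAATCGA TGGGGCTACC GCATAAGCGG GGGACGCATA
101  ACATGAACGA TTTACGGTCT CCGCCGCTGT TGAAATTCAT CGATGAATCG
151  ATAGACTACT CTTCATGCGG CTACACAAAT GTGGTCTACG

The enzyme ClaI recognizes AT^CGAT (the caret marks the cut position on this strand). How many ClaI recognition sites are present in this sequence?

ATCGAT occurs starting at positions 4, 66, 139, 147.
ClaI cuts at 4 sites.

4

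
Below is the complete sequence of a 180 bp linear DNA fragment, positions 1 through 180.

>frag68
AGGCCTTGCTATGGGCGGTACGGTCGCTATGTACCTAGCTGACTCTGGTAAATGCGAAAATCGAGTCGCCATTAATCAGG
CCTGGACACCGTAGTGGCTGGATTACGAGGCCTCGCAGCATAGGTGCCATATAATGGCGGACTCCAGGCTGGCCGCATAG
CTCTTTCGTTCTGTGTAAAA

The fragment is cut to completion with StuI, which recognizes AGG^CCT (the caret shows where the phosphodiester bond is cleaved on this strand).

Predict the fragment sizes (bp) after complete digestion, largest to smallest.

77, 70, 30, 3 bp

StuI sites (AGGCCT) start at positions 1, 78, 108.
StuI cuts after base 3 of each site, so after positions 3, 80, 110.
Linear molecule, 3 cuts → 4 fragments:
  1–3 → 3 bp
  4–80 → 77 bp
  81–110 → 30 bp
  111–180 → 70 bp
Sorted largest to smallest: 77, 70, 30, 3 bp.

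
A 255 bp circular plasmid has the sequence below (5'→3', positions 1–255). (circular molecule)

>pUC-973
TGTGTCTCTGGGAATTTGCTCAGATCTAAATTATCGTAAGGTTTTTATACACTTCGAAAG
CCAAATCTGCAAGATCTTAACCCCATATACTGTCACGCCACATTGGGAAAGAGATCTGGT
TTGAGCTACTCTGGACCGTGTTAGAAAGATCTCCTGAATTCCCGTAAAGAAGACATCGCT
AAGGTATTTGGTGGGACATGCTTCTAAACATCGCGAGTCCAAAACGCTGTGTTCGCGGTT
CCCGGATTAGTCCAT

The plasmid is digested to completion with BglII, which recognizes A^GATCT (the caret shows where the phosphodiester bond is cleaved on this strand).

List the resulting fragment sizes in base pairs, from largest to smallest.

130, 50, 40, 35 bp

BglII sites (AGATCT) start at positions 22, 72, 112, 147.
BglII cuts after the first base of each site, so after positions 22, 72, 112, 147.
Circular molecule, 4 cuts → 4 fragments:
  23–72 → 50 bp
  73–112 → 40 bp
  113–147 → 35 bp
  148–255 then 1–22 → 108 + 22 = 130 bp
Sorted largest to smallest: 130, 50, 40, 35 bp.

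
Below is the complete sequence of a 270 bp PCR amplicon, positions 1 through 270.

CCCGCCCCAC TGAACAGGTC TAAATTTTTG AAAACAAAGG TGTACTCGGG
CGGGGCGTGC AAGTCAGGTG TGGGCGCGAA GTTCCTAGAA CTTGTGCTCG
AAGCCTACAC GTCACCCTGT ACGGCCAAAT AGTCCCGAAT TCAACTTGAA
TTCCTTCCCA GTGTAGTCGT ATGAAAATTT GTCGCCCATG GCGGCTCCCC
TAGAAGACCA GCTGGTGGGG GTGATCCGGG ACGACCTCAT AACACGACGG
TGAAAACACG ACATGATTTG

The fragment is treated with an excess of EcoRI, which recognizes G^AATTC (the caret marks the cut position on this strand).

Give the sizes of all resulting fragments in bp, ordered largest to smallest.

EcoRI sites (GAATTC) start at positions 137, 148.
EcoRI cuts after the first base of each site, so after positions 137, 148.
Linear molecule, 2 cuts → 3 fragments:
  1–137 → 137 bp
  138–148 → 11 bp
  149–270 → 122 bp
Sorted largest to smallest: 137, 122, 11 bp.

137, 122, 11 bp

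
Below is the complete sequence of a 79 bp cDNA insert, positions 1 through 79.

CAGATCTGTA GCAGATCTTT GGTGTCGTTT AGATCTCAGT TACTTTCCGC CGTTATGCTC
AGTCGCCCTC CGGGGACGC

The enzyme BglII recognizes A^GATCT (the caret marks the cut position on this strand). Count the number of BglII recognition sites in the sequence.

AGATCT occurs starting at positions 2, 13, 31.
BglII cuts at 3 sites.

3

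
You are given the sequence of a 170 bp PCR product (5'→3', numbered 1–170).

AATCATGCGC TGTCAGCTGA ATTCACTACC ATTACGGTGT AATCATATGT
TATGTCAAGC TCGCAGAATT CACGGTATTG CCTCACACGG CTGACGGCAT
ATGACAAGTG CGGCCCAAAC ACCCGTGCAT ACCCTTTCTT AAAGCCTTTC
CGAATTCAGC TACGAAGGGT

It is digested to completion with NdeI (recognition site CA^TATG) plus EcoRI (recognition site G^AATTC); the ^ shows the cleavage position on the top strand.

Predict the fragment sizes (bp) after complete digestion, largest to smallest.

NdeI sites (CATATG) start at positions 44, 98.
NdeI cuts after base 2 of each site, so after positions 45, 99.
EcoRI sites (GAATTC) start at positions 19, 66, 152.
EcoRI cuts after the first base of each site, so after positions 19, 66, 152.
Combined cut positions: 19, 45, 66, 99, 152.
Linear molecule, 5 cuts → 6 fragments:
  1–19 → 19 bp
  20–45 → 26 bp
  46–66 → 21 bp
  67–99 → 33 bp
  100–152 → 53 bp
  153–170 → 18 bp
Sorted largest to smallest: 53, 33, 26, 21, 19, 18 bp.

53, 33, 26, 21, 19, 18 bp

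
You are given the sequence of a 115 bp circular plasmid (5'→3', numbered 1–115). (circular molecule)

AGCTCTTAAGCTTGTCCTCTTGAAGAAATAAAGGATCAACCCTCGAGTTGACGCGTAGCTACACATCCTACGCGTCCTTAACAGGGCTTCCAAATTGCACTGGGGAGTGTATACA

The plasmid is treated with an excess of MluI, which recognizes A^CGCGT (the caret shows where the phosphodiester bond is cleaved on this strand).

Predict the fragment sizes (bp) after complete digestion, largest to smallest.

96, 19 bp

MluI sites (ACGCGT) start at positions 51, 70.
MluI cuts after the first base of each site, so after positions 51, 70.
Circular molecule, 2 cuts → 2 fragments:
  52–70 → 19 bp
  71–115 then 1–51 → 45 + 51 = 96 bp
Sorted largest to smallest: 96, 19 bp.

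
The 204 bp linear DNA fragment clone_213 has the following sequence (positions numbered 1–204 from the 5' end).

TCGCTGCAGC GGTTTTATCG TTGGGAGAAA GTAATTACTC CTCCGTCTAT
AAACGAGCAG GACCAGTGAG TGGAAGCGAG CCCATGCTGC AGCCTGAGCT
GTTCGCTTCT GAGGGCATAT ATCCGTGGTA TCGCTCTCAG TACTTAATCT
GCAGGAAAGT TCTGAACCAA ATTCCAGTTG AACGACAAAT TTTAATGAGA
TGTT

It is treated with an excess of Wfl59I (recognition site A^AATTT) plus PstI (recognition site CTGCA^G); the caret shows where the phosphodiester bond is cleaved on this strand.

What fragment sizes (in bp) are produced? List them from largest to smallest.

83, 62, 34, 17, 8 bp

The Wfl59I site (AAATTT) starts at position 187.
Wfl59I cuts after the first base of each site, so after position 187.
PstI sites (CTGCAG) start at positions 4, 87, 149.
PstI cuts after base 5 of each site (before the last base), so after positions 8, 91, 153.
Combined cut positions: 8, 91, 153, 187.
Linear molecule, 4 cuts → 5 fragments:
  1–8 → 8 bp
  9–91 → 83 bp
  92–153 → 62 bp
  154–187 → 34 bp
  188–204 → 17 bp
Sorted largest to smallest: 83, 62, 34, 17, 8 bp.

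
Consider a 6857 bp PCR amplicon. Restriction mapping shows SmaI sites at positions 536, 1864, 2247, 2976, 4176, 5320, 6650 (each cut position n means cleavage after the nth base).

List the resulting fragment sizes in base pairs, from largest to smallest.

1330, 1328, 1200, 1144, 729, 536, 383, 207 bp

Linear molecule, 7 cuts → 8 fragments:
  536 − 0 = 536 bp
  1864 − 536 = 1328 bp
  2247 − 1864 = 383 bp
  2976 − 2247 = 729 bp
  4176 − 2976 = 1200 bp
  5320 − 4176 = 1144 bp
  6650 − 5320 = 1330 bp
  6857 − 6650 = 207 bp
Sorted largest to smallest: 1330, 1328, 1200, 1144, 729, 536, 383, 207 bp.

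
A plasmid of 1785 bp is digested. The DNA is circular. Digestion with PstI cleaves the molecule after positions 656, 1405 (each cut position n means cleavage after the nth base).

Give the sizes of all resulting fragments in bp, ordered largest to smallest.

Circular molecule, 2 cuts → 2 fragments:
  1405 − 656 = 749 bp
  wrap: 1785 − 1405 + 656 = 1036 bp
Sorted largest to smallest: 1036, 749 bp.

1036, 749 bp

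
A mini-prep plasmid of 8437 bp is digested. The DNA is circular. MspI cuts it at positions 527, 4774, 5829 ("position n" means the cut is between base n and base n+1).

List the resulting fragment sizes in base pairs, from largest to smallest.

Circular molecule, 3 cuts → 3 fragments:
  4774 − 527 = 4247 bp
  5829 − 4774 = 1055 bp
  wrap: 8437 − 5829 + 527 = 3135 bp
Sorted largest to smallest: 4247, 3135, 1055 bp.

4247, 3135, 1055 bp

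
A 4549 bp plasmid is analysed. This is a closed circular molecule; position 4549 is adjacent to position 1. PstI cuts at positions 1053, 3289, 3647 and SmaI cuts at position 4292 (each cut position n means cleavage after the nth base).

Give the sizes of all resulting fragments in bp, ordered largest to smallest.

2236, 1310, 645, 358 bp

Combined cut positions (sorted): 1053, 3289, 3647, 4292.
Circular molecule, 4 cuts → 4 fragments:
  3289 − 1053 = 2236 bp
  3647 − 3289 = 358 bp
  4292 − 3647 = 645 bp
  wrap: 4549 − 4292 + 1053 = 1310 bp
Sorted largest to smallest: 2236, 1310, 645, 358 bp.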